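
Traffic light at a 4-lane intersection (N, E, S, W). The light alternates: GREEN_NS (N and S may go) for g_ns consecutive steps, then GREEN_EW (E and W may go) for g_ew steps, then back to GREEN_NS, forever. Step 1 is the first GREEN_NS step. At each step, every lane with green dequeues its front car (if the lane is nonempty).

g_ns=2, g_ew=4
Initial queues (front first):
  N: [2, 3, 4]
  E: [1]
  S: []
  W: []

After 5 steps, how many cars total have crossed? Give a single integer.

Answer: 3

Derivation:
Step 1 [NS]: N:car2-GO,E:wait,S:empty,W:wait | queues: N=2 E=1 S=0 W=0
Step 2 [NS]: N:car3-GO,E:wait,S:empty,W:wait | queues: N=1 E=1 S=0 W=0
Step 3 [EW]: N:wait,E:car1-GO,S:wait,W:empty | queues: N=1 E=0 S=0 W=0
Step 4 [EW]: N:wait,E:empty,S:wait,W:empty | queues: N=1 E=0 S=0 W=0
Step 5 [EW]: N:wait,E:empty,S:wait,W:empty | queues: N=1 E=0 S=0 W=0
Cars crossed by step 5: 3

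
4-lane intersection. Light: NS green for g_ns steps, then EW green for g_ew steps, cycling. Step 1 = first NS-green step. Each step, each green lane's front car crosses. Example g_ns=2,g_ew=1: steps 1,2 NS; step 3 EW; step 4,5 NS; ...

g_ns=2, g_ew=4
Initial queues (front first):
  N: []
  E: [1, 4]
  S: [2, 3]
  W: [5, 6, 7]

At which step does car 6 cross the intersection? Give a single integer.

Step 1 [NS]: N:empty,E:wait,S:car2-GO,W:wait | queues: N=0 E=2 S=1 W=3
Step 2 [NS]: N:empty,E:wait,S:car3-GO,W:wait | queues: N=0 E=2 S=0 W=3
Step 3 [EW]: N:wait,E:car1-GO,S:wait,W:car5-GO | queues: N=0 E=1 S=0 W=2
Step 4 [EW]: N:wait,E:car4-GO,S:wait,W:car6-GO | queues: N=0 E=0 S=0 W=1
Step 5 [EW]: N:wait,E:empty,S:wait,W:car7-GO | queues: N=0 E=0 S=0 W=0
Car 6 crosses at step 4

4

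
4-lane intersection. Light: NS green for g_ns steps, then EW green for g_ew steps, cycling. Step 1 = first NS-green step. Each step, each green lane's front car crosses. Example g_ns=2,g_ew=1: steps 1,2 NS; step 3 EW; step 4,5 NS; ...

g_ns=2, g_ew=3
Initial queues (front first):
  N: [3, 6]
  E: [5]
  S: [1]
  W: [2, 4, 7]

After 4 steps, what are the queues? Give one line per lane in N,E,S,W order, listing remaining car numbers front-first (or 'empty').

Step 1 [NS]: N:car3-GO,E:wait,S:car1-GO,W:wait | queues: N=1 E=1 S=0 W=3
Step 2 [NS]: N:car6-GO,E:wait,S:empty,W:wait | queues: N=0 E=1 S=0 W=3
Step 3 [EW]: N:wait,E:car5-GO,S:wait,W:car2-GO | queues: N=0 E=0 S=0 W=2
Step 4 [EW]: N:wait,E:empty,S:wait,W:car4-GO | queues: N=0 E=0 S=0 W=1

N: empty
E: empty
S: empty
W: 7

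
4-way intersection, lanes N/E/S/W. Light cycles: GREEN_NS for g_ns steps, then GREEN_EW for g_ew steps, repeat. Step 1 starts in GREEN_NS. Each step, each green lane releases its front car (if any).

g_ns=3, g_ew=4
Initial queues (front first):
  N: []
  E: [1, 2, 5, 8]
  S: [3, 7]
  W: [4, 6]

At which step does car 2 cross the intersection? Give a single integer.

Step 1 [NS]: N:empty,E:wait,S:car3-GO,W:wait | queues: N=0 E=4 S=1 W=2
Step 2 [NS]: N:empty,E:wait,S:car7-GO,W:wait | queues: N=0 E=4 S=0 W=2
Step 3 [NS]: N:empty,E:wait,S:empty,W:wait | queues: N=0 E=4 S=0 W=2
Step 4 [EW]: N:wait,E:car1-GO,S:wait,W:car4-GO | queues: N=0 E=3 S=0 W=1
Step 5 [EW]: N:wait,E:car2-GO,S:wait,W:car6-GO | queues: N=0 E=2 S=0 W=0
Step 6 [EW]: N:wait,E:car5-GO,S:wait,W:empty | queues: N=0 E=1 S=0 W=0
Step 7 [EW]: N:wait,E:car8-GO,S:wait,W:empty | queues: N=0 E=0 S=0 W=0
Car 2 crosses at step 5

5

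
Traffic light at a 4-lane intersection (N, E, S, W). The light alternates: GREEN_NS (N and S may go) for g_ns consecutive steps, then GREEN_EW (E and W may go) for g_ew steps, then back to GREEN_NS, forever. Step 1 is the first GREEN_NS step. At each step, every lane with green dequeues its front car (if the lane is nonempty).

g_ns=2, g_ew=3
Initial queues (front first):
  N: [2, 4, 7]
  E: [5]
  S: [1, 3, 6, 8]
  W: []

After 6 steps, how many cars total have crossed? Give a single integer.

Step 1 [NS]: N:car2-GO,E:wait,S:car1-GO,W:wait | queues: N=2 E=1 S=3 W=0
Step 2 [NS]: N:car4-GO,E:wait,S:car3-GO,W:wait | queues: N=1 E=1 S=2 W=0
Step 3 [EW]: N:wait,E:car5-GO,S:wait,W:empty | queues: N=1 E=0 S=2 W=0
Step 4 [EW]: N:wait,E:empty,S:wait,W:empty | queues: N=1 E=0 S=2 W=0
Step 5 [EW]: N:wait,E:empty,S:wait,W:empty | queues: N=1 E=0 S=2 W=0
Step 6 [NS]: N:car7-GO,E:wait,S:car6-GO,W:wait | queues: N=0 E=0 S=1 W=0
Cars crossed by step 6: 7

Answer: 7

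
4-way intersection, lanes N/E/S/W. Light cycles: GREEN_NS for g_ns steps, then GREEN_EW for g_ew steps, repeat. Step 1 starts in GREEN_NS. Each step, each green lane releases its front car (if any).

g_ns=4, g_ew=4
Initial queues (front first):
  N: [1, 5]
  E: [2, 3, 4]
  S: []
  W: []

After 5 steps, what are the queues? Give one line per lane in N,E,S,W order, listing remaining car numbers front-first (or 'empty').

Step 1 [NS]: N:car1-GO,E:wait,S:empty,W:wait | queues: N=1 E=3 S=0 W=0
Step 2 [NS]: N:car5-GO,E:wait,S:empty,W:wait | queues: N=0 E=3 S=0 W=0
Step 3 [NS]: N:empty,E:wait,S:empty,W:wait | queues: N=0 E=3 S=0 W=0
Step 4 [NS]: N:empty,E:wait,S:empty,W:wait | queues: N=0 E=3 S=0 W=0
Step 5 [EW]: N:wait,E:car2-GO,S:wait,W:empty | queues: N=0 E=2 S=0 W=0

N: empty
E: 3 4
S: empty
W: empty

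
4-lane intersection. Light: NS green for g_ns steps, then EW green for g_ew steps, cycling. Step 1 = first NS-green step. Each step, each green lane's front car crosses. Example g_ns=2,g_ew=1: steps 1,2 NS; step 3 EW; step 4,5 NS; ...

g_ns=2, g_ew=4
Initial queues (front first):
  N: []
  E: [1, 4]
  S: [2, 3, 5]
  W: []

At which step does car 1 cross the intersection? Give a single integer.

Step 1 [NS]: N:empty,E:wait,S:car2-GO,W:wait | queues: N=0 E=2 S=2 W=0
Step 2 [NS]: N:empty,E:wait,S:car3-GO,W:wait | queues: N=0 E=2 S=1 W=0
Step 3 [EW]: N:wait,E:car1-GO,S:wait,W:empty | queues: N=0 E=1 S=1 W=0
Step 4 [EW]: N:wait,E:car4-GO,S:wait,W:empty | queues: N=0 E=0 S=1 W=0
Step 5 [EW]: N:wait,E:empty,S:wait,W:empty | queues: N=0 E=0 S=1 W=0
Step 6 [EW]: N:wait,E:empty,S:wait,W:empty | queues: N=0 E=0 S=1 W=0
Step 7 [NS]: N:empty,E:wait,S:car5-GO,W:wait | queues: N=0 E=0 S=0 W=0
Car 1 crosses at step 3

3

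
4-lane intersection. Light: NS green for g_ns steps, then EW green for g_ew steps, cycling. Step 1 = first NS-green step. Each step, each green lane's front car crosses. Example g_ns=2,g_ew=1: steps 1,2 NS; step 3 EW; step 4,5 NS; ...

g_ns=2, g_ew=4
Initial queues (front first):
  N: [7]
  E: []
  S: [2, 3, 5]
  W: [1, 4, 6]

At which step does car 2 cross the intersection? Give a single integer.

Step 1 [NS]: N:car7-GO,E:wait,S:car2-GO,W:wait | queues: N=0 E=0 S=2 W=3
Step 2 [NS]: N:empty,E:wait,S:car3-GO,W:wait | queues: N=0 E=0 S=1 W=3
Step 3 [EW]: N:wait,E:empty,S:wait,W:car1-GO | queues: N=0 E=0 S=1 W=2
Step 4 [EW]: N:wait,E:empty,S:wait,W:car4-GO | queues: N=0 E=0 S=1 W=1
Step 5 [EW]: N:wait,E:empty,S:wait,W:car6-GO | queues: N=0 E=0 S=1 W=0
Step 6 [EW]: N:wait,E:empty,S:wait,W:empty | queues: N=0 E=0 S=1 W=0
Step 7 [NS]: N:empty,E:wait,S:car5-GO,W:wait | queues: N=0 E=0 S=0 W=0
Car 2 crosses at step 1

1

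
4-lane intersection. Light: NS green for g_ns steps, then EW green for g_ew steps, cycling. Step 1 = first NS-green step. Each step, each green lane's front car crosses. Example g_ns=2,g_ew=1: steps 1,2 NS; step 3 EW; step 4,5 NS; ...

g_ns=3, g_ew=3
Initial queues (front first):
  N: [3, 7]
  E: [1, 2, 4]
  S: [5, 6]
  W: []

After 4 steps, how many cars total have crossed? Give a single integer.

Step 1 [NS]: N:car3-GO,E:wait,S:car5-GO,W:wait | queues: N=1 E=3 S=1 W=0
Step 2 [NS]: N:car7-GO,E:wait,S:car6-GO,W:wait | queues: N=0 E=3 S=0 W=0
Step 3 [NS]: N:empty,E:wait,S:empty,W:wait | queues: N=0 E=3 S=0 W=0
Step 4 [EW]: N:wait,E:car1-GO,S:wait,W:empty | queues: N=0 E=2 S=0 W=0
Cars crossed by step 4: 5

Answer: 5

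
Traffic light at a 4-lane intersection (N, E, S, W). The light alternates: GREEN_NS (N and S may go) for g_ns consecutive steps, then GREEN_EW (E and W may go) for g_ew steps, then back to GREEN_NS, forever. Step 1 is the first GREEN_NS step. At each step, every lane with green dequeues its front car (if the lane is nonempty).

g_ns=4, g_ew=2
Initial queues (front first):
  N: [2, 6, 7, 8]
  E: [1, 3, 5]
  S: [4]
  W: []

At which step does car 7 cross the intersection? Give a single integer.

Step 1 [NS]: N:car2-GO,E:wait,S:car4-GO,W:wait | queues: N=3 E=3 S=0 W=0
Step 2 [NS]: N:car6-GO,E:wait,S:empty,W:wait | queues: N=2 E=3 S=0 W=0
Step 3 [NS]: N:car7-GO,E:wait,S:empty,W:wait | queues: N=1 E=3 S=0 W=0
Step 4 [NS]: N:car8-GO,E:wait,S:empty,W:wait | queues: N=0 E=3 S=0 W=0
Step 5 [EW]: N:wait,E:car1-GO,S:wait,W:empty | queues: N=0 E=2 S=0 W=0
Step 6 [EW]: N:wait,E:car3-GO,S:wait,W:empty | queues: N=0 E=1 S=0 W=0
Step 7 [NS]: N:empty,E:wait,S:empty,W:wait | queues: N=0 E=1 S=0 W=0
Step 8 [NS]: N:empty,E:wait,S:empty,W:wait | queues: N=0 E=1 S=0 W=0
Step 9 [NS]: N:empty,E:wait,S:empty,W:wait | queues: N=0 E=1 S=0 W=0
Step 10 [NS]: N:empty,E:wait,S:empty,W:wait | queues: N=0 E=1 S=0 W=0
Step 11 [EW]: N:wait,E:car5-GO,S:wait,W:empty | queues: N=0 E=0 S=0 W=0
Car 7 crosses at step 3

3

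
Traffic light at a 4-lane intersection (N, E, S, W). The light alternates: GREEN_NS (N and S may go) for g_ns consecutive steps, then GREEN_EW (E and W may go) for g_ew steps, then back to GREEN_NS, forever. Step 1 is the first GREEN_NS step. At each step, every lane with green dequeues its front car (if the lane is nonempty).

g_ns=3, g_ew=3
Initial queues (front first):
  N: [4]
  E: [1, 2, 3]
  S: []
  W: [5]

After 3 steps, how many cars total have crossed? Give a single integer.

Step 1 [NS]: N:car4-GO,E:wait,S:empty,W:wait | queues: N=0 E=3 S=0 W=1
Step 2 [NS]: N:empty,E:wait,S:empty,W:wait | queues: N=0 E=3 S=0 W=1
Step 3 [NS]: N:empty,E:wait,S:empty,W:wait | queues: N=0 E=3 S=0 W=1
Cars crossed by step 3: 1

Answer: 1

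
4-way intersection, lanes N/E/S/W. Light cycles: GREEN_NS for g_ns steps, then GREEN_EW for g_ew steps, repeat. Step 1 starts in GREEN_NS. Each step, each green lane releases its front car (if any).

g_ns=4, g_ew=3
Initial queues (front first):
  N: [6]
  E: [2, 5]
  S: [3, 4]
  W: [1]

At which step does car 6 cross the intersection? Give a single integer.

Step 1 [NS]: N:car6-GO,E:wait,S:car3-GO,W:wait | queues: N=0 E=2 S=1 W=1
Step 2 [NS]: N:empty,E:wait,S:car4-GO,W:wait | queues: N=0 E=2 S=0 W=1
Step 3 [NS]: N:empty,E:wait,S:empty,W:wait | queues: N=0 E=2 S=0 W=1
Step 4 [NS]: N:empty,E:wait,S:empty,W:wait | queues: N=0 E=2 S=0 W=1
Step 5 [EW]: N:wait,E:car2-GO,S:wait,W:car1-GO | queues: N=0 E=1 S=0 W=0
Step 6 [EW]: N:wait,E:car5-GO,S:wait,W:empty | queues: N=0 E=0 S=0 W=0
Car 6 crosses at step 1

1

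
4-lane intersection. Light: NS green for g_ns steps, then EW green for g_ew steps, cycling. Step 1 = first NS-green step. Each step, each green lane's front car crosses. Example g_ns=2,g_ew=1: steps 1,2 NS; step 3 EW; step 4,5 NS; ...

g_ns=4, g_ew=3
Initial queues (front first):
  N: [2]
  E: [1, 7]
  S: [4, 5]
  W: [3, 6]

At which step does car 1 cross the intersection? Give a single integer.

Step 1 [NS]: N:car2-GO,E:wait,S:car4-GO,W:wait | queues: N=0 E=2 S=1 W=2
Step 2 [NS]: N:empty,E:wait,S:car5-GO,W:wait | queues: N=0 E=2 S=0 W=2
Step 3 [NS]: N:empty,E:wait,S:empty,W:wait | queues: N=0 E=2 S=0 W=2
Step 4 [NS]: N:empty,E:wait,S:empty,W:wait | queues: N=0 E=2 S=0 W=2
Step 5 [EW]: N:wait,E:car1-GO,S:wait,W:car3-GO | queues: N=0 E=1 S=0 W=1
Step 6 [EW]: N:wait,E:car7-GO,S:wait,W:car6-GO | queues: N=0 E=0 S=0 W=0
Car 1 crosses at step 5

5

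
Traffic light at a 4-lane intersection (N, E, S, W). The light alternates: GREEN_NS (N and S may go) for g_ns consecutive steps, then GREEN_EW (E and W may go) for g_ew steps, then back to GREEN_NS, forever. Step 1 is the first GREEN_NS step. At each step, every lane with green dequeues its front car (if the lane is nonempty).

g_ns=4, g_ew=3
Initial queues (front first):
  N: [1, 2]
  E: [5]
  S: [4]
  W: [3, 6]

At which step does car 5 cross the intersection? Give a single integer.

Step 1 [NS]: N:car1-GO,E:wait,S:car4-GO,W:wait | queues: N=1 E=1 S=0 W=2
Step 2 [NS]: N:car2-GO,E:wait,S:empty,W:wait | queues: N=0 E=1 S=0 W=2
Step 3 [NS]: N:empty,E:wait,S:empty,W:wait | queues: N=0 E=1 S=0 W=2
Step 4 [NS]: N:empty,E:wait,S:empty,W:wait | queues: N=0 E=1 S=0 W=2
Step 5 [EW]: N:wait,E:car5-GO,S:wait,W:car3-GO | queues: N=0 E=0 S=0 W=1
Step 6 [EW]: N:wait,E:empty,S:wait,W:car6-GO | queues: N=0 E=0 S=0 W=0
Car 5 crosses at step 5

5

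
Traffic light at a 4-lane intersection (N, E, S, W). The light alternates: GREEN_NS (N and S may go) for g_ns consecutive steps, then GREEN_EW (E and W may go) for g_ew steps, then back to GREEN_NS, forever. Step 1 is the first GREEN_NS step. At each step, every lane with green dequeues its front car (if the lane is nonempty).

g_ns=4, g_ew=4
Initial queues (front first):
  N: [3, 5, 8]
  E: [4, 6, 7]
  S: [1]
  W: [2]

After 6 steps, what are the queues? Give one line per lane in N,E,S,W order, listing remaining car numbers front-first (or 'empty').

Step 1 [NS]: N:car3-GO,E:wait,S:car1-GO,W:wait | queues: N=2 E=3 S=0 W=1
Step 2 [NS]: N:car5-GO,E:wait,S:empty,W:wait | queues: N=1 E=3 S=0 W=1
Step 3 [NS]: N:car8-GO,E:wait,S:empty,W:wait | queues: N=0 E=3 S=0 W=1
Step 4 [NS]: N:empty,E:wait,S:empty,W:wait | queues: N=0 E=3 S=0 W=1
Step 5 [EW]: N:wait,E:car4-GO,S:wait,W:car2-GO | queues: N=0 E=2 S=0 W=0
Step 6 [EW]: N:wait,E:car6-GO,S:wait,W:empty | queues: N=0 E=1 S=0 W=0

N: empty
E: 7
S: empty
W: empty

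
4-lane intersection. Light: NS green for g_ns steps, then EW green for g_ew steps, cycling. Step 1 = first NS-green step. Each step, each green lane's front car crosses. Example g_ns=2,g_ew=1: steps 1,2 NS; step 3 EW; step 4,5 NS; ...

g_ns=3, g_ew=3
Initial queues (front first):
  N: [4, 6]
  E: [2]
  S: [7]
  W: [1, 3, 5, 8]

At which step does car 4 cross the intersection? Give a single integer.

Step 1 [NS]: N:car4-GO,E:wait,S:car7-GO,W:wait | queues: N=1 E=1 S=0 W=4
Step 2 [NS]: N:car6-GO,E:wait,S:empty,W:wait | queues: N=0 E=1 S=0 W=4
Step 3 [NS]: N:empty,E:wait,S:empty,W:wait | queues: N=0 E=1 S=0 W=4
Step 4 [EW]: N:wait,E:car2-GO,S:wait,W:car1-GO | queues: N=0 E=0 S=0 W=3
Step 5 [EW]: N:wait,E:empty,S:wait,W:car3-GO | queues: N=0 E=0 S=0 W=2
Step 6 [EW]: N:wait,E:empty,S:wait,W:car5-GO | queues: N=0 E=0 S=0 W=1
Step 7 [NS]: N:empty,E:wait,S:empty,W:wait | queues: N=0 E=0 S=0 W=1
Step 8 [NS]: N:empty,E:wait,S:empty,W:wait | queues: N=0 E=0 S=0 W=1
Step 9 [NS]: N:empty,E:wait,S:empty,W:wait | queues: N=0 E=0 S=0 W=1
Step 10 [EW]: N:wait,E:empty,S:wait,W:car8-GO | queues: N=0 E=0 S=0 W=0
Car 4 crosses at step 1

1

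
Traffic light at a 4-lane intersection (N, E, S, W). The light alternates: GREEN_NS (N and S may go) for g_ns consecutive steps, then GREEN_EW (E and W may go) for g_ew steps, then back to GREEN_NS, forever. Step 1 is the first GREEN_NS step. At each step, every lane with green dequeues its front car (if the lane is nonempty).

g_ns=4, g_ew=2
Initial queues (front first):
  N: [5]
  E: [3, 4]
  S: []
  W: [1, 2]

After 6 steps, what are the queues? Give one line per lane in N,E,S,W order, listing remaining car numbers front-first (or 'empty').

Step 1 [NS]: N:car5-GO,E:wait,S:empty,W:wait | queues: N=0 E=2 S=0 W=2
Step 2 [NS]: N:empty,E:wait,S:empty,W:wait | queues: N=0 E=2 S=0 W=2
Step 3 [NS]: N:empty,E:wait,S:empty,W:wait | queues: N=0 E=2 S=0 W=2
Step 4 [NS]: N:empty,E:wait,S:empty,W:wait | queues: N=0 E=2 S=0 W=2
Step 5 [EW]: N:wait,E:car3-GO,S:wait,W:car1-GO | queues: N=0 E=1 S=0 W=1
Step 6 [EW]: N:wait,E:car4-GO,S:wait,W:car2-GO | queues: N=0 E=0 S=0 W=0

N: empty
E: empty
S: empty
W: empty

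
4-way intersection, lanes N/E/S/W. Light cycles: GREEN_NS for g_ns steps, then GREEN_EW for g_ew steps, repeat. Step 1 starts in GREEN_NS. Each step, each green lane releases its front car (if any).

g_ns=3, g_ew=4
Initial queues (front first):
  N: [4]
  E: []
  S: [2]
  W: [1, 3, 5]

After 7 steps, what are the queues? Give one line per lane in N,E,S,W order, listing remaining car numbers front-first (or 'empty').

Step 1 [NS]: N:car4-GO,E:wait,S:car2-GO,W:wait | queues: N=0 E=0 S=0 W=3
Step 2 [NS]: N:empty,E:wait,S:empty,W:wait | queues: N=0 E=0 S=0 W=3
Step 3 [NS]: N:empty,E:wait,S:empty,W:wait | queues: N=0 E=0 S=0 W=3
Step 4 [EW]: N:wait,E:empty,S:wait,W:car1-GO | queues: N=0 E=0 S=0 W=2
Step 5 [EW]: N:wait,E:empty,S:wait,W:car3-GO | queues: N=0 E=0 S=0 W=1
Step 6 [EW]: N:wait,E:empty,S:wait,W:car5-GO | queues: N=0 E=0 S=0 W=0

N: empty
E: empty
S: empty
W: empty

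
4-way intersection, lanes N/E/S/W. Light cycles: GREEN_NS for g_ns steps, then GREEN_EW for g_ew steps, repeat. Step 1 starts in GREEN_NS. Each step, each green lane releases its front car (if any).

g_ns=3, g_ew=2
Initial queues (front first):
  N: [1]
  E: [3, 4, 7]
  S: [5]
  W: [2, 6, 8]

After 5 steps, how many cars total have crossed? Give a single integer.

Answer: 6

Derivation:
Step 1 [NS]: N:car1-GO,E:wait,S:car5-GO,W:wait | queues: N=0 E=3 S=0 W=3
Step 2 [NS]: N:empty,E:wait,S:empty,W:wait | queues: N=0 E=3 S=0 W=3
Step 3 [NS]: N:empty,E:wait,S:empty,W:wait | queues: N=0 E=3 S=0 W=3
Step 4 [EW]: N:wait,E:car3-GO,S:wait,W:car2-GO | queues: N=0 E=2 S=0 W=2
Step 5 [EW]: N:wait,E:car4-GO,S:wait,W:car6-GO | queues: N=0 E=1 S=0 W=1
Cars crossed by step 5: 6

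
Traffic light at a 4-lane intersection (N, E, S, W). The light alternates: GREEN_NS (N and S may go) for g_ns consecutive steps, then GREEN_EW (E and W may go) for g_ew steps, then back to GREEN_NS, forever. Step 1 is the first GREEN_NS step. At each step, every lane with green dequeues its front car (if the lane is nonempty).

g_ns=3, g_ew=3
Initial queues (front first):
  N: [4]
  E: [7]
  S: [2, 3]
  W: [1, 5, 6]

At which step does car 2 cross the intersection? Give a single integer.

Step 1 [NS]: N:car4-GO,E:wait,S:car2-GO,W:wait | queues: N=0 E=1 S=1 W=3
Step 2 [NS]: N:empty,E:wait,S:car3-GO,W:wait | queues: N=0 E=1 S=0 W=3
Step 3 [NS]: N:empty,E:wait,S:empty,W:wait | queues: N=0 E=1 S=0 W=3
Step 4 [EW]: N:wait,E:car7-GO,S:wait,W:car1-GO | queues: N=0 E=0 S=0 W=2
Step 5 [EW]: N:wait,E:empty,S:wait,W:car5-GO | queues: N=0 E=0 S=0 W=1
Step 6 [EW]: N:wait,E:empty,S:wait,W:car6-GO | queues: N=0 E=0 S=0 W=0
Car 2 crosses at step 1

1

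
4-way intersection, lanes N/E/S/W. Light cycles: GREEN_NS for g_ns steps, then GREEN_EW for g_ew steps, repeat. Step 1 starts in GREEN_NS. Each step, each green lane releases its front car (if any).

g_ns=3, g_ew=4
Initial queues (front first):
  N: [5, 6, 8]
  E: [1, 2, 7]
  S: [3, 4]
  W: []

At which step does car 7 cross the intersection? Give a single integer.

Step 1 [NS]: N:car5-GO,E:wait,S:car3-GO,W:wait | queues: N=2 E=3 S=1 W=0
Step 2 [NS]: N:car6-GO,E:wait,S:car4-GO,W:wait | queues: N=1 E=3 S=0 W=0
Step 3 [NS]: N:car8-GO,E:wait,S:empty,W:wait | queues: N=0 E=3 S=0 W=0
Step 4 [EW]: N:wait,E:car1-GO,S:wait,W:empty | queues: N=0 E=2 S=0 W=0
Step 5 [EW]: N:wait,E:car2-GO,S:wait,W:empty | queues: N=0 E=1 S=0 W=0
Step 6 [EW]: N:wait,E:car7-GO,S:wait,W:empty | queues: N=0 E=0 S=0 W=0
Car 7 crosses at step 6

6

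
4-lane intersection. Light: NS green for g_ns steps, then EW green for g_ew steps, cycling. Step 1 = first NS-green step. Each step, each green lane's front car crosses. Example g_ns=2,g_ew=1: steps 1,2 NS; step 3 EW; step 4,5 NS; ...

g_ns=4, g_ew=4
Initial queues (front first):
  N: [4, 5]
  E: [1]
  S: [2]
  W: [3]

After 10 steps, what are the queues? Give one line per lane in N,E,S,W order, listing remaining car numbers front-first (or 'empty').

Step 1 [NS]: N:car4-GO,E:wait,S:car2-GO,W:wait | queues: N=1 E=1 S=0 W=1
Step 2 [NS]: N:car5-GO,E:wait,S:empty,W:wait | queues: N=0 E=1 S=0 W=1
Step 3 [NS]: N:empty,E:wait,S:empty,W:wait | queues: N=0 E=1 S=0 W=1
Step 4 [NS]: N:empty,E:wait,S:empty,W:wait | queues: N=0 E=1 S=0 W=1
Step 5 [EW]: N:wait,E:car1-GO,S:wait,W:car3-GO | queues: N=0 E=0 S=0 W=0

N: empty
E: empty
S: empty
W: empty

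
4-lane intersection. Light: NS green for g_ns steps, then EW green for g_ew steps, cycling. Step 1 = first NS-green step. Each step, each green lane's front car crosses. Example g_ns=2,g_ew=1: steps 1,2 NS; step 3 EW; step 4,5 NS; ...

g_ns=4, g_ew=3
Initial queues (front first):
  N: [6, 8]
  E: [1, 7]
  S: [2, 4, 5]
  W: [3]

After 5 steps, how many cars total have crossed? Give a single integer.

Answer: 7

Derivation:
Step 1 [NS]: N:car6-GO,E:wait,S:car2-GO,W:wait | queues: N=1 E=2 S=2 W=1
Step 2 [NS]: N:car8-GO,E:wait,S:car4-GO,W:wait | queues: N=0 E=2 S=1 W=1
Step 3 [NS]: N:empty,E:wait,S:car5-GO,W:wait | queues: N=0 E=2 S=0 W=1
Step 4 [NS]: N:empty,E:wait,S:empty,W:wait | queues: N=0 E=2 S=0 W=1
Step 5 [EW]: N:wait,E:car1-GO,S:wait,W:car3-GO | queues: N=0 E=1 S=0 W=0
Cars crossed by step 5: 7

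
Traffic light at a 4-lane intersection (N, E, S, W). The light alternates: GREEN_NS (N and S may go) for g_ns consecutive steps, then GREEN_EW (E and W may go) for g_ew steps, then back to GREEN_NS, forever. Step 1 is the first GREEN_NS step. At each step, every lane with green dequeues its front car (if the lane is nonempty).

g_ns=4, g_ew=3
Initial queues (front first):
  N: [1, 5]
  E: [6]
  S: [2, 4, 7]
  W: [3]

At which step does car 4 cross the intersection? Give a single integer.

Step 1 [NS]: N:car1-GO,E:wait,S:car2-GO,W:wait | queues: N=1 E=1 S=2 W=1
Step 2 [NS]: N:car5-GO,E:wait,S:car4-GO,W:wait | queues: N=0 E=1 S=1 W=1
Step 3 [NS]: N:empty,E:wait,S:car7-GO,W:wait | queues: N=0 E=1 S=0 W=1
Step 4 [NS]: N:empty,E:wait,S:empty,W:wait | queues: N=0 E=1 S=0 W=1
Step 5 [EW]: N:wait,E:car6-GO,S:wait,W:car3-GO | queues: N=0 E=0 S=0 W=0
Car 4 crosses at step 2

2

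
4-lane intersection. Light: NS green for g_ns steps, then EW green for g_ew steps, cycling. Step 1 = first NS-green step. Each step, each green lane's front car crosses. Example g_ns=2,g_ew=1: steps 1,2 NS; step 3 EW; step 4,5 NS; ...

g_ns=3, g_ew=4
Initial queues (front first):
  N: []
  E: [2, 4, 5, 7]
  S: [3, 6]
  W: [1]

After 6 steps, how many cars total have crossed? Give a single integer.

Answer: 6

Derivation:
Step 1 [NS]: N:empty,E:wait,S:car3-GO,W:wait | queues: N=0 E=4 S=1 W=1
Step 2 [NS]: N:empty,E:wait,S:car6-GO,W:wait | queues: N=0 E=4 S=0 W=1
Step 3 [NS]: N:empty,E:wait,S:empty,W:wait | queues: N=0 E=4 S=0 W=1
Step 4 [EW]: N:wait,E:car2-GO,S:wait,W:car1-GO | queues: N=0 E=3 S=0 W=0
Step 5 [EW]: N:wait,E:car4-GO,S:wait,W:empty | queues: N=0 E=2 S=0 W=0
Step 6 [EW]: N:wait,E:car5-GO,S:wait,W:empty | queues: N=0 E=1 S=0 W=0
Cars crossed by step 6: 6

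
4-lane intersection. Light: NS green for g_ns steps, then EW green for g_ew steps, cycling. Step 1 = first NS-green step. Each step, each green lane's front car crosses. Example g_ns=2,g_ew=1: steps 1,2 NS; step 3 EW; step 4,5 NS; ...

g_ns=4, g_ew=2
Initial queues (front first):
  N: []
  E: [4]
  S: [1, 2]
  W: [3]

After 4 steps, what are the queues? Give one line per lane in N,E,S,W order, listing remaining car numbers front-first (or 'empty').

Step 1 [NS]: N:empty,E:wait,S:car1-GO,W:wait | queues: N=0 E=1 S=1 W=1
Step 2 [NS]: N:empty,E:wait,S:car2-GO,W:wait | queues: N=0 E=1 S=0 W=1
Step 3 [NS]: N:empty,E:wait,S:empty,W:wait | queues: N=0 E=1 S=0 W=1
Step 4 [NS]: N:empty,E:wait,S:empty,W:wait | queues: N=0 E=1 S=0 W=1

N: empty
E: 4
S: empty
W: 3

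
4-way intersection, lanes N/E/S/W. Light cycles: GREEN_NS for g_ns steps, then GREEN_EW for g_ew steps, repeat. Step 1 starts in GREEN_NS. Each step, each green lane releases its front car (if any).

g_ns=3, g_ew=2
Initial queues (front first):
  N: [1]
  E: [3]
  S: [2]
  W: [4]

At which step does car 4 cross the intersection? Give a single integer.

Step 1 [NS]: N:car1-GO,E:wait,S:car2-GO,W:wait | queues: N=0 E=1 S=0 W=1
Step 2 [NS]: N:empty,E:wait,S:empty,W:wait | queues: N=0 E=1 S=0 W=1
Step 3 [NS]: N:empty,E:wait,S:empty,W:wait | queues: N=0 E=1 S=0 W=1
Step 4 [EW]: N:wait,E:car3-GO,S:wait,W:car4-GO | queues: N=0 E=0 S=0 W=0
Car 4 crosses at step 4

4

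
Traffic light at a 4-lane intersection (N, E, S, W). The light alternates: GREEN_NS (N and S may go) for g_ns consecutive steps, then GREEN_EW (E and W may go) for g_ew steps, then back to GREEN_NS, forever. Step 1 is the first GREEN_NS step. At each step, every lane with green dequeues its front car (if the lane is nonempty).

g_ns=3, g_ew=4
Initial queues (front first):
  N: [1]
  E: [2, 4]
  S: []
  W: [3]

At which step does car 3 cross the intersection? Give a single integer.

Step 1 [NS]: N:car1-GO,E:wait,S:empty,W:wait | queues: N=0 E=2 S=0 W=1
Step 2 [NS]: N:empty,E:wait,S:empty,W:wait | queues: N=0 E=2 S=0 W=1
Step 3 [NS]: N:empty,E:wait,S:empty,W:wait | queues: N=0 E=2 S=0 W=1
Step 4 [EW]: N:wait,E:car2-GO,S:wait,W:car3-GO | queues: N=0 E=1 S=0 W=0
Step 5 [EW]: N:wait,E:car4-GO,S:wait,W:empty | queues: N=0 E=0 S=0 W=0
Car 3 crosses at step 4

4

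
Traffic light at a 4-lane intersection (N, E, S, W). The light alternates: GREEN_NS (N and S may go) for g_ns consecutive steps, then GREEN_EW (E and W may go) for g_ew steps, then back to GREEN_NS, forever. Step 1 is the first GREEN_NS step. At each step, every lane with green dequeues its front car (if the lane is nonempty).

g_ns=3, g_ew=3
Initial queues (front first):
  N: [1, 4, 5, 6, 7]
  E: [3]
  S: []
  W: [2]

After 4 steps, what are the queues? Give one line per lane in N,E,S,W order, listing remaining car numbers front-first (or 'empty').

Step 1 [NS]: N:car1-GO,E:wait,S:empty,W:wait | queues: N=4 E=1 S=0 W=1
Step 2 [NS]: N:car4-GO,E:wait,S:empty,W:wait | queues: N=3 E=1 S=0 W=1
Step 3 [NS]: N:car5-GO,E:wait,S:empty,W:wait | queues: N=2 E=1 S=0 W=1
Step 4 [EW]: N:wait,E:car3-GO,S:wait,W:car2-GO | queues: N=2 E=0 S=0 W=0

N: 6 7
E: empty
S: empty
W: empty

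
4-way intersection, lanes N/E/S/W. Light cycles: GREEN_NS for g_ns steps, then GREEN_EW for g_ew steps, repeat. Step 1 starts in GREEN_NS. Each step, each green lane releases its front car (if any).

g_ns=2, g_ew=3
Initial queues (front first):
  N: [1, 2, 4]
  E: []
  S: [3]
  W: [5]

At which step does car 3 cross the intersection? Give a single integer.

Step 1 [NS]: N:car1-GO,E:wait,S:car3-GO,W:wait | queues: N=2 E=0 S=0 W=1
Step 2 [NS]: N:car2-GO,E:wait,S:empty,W:wait | queues: N=1 E=0 S=0 W=1
Step 3 [EW]: N:wait,E:empty,S:wait,W:car5-GO | queues: N=1 E=0 S=0 W=0
Step 4 [EW]: N:wait,E:empty,S:wait,W:empty | queues: N=1 E=0 S=0 W=0
Step 5 [EW]: N:wait,E:empty,S:wait,W:empty | queues: N=1 E=0 S=0 W=0
Step 6 [NS]: N:car4-GO,E:wait,S:empty,W:wait | queues: N=0 E=0 S=0 W=0
Car 3 crosses at step 1

1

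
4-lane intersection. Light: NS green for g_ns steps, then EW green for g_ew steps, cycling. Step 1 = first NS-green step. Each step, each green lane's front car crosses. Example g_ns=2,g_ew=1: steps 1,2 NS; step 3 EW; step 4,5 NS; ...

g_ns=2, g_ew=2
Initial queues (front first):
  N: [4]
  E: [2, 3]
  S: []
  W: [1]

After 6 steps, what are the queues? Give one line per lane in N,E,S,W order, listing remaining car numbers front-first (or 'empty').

Step 1 [NS]: N:car4-GO,E:wait,S:empty,W:wait | queues: N=0 E=2 S=0 W=1
Step 2 [NS]: N:empty,E:wait,S:empty,W:wait | queues: N=0 E=2 S=0 W=1
Step 3 [EW]: N:wait,E:car2-GO,S:wait,W:car1-GO | queues: N=0 E=1 S=0 W=0
Step 4 [EW]: N:wait,E:car3-GO,S:wait,W:empty | queues: N=0 E=0 S=0 W=0

N: empty
E: empty
S: empty
W: empty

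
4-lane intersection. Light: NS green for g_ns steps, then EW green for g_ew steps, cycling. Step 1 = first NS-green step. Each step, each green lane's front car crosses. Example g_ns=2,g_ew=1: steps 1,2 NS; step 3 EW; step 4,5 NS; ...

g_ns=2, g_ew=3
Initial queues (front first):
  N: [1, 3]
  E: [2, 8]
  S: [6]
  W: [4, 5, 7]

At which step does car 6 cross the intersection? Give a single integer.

Step 1 [NS]: N:car1-GO,E:wait,S:car6-GO,W:wait | queues: N=1 E=2 S=0 W=3
Step 2 [NS]: N:car3-GO,E:wait,S:empty,W:wait | queues: N=0 E=2 S=0 W=3
Step 3 [EW]: N:wait,E:car2-GO,S:wait,W:car4-GO | queues: N=0 E=1 S=0 W=2
Step 4 [EW]: N:wait,E:car8-GO,S:wait,W:car5-GO | queues: N=0 E=0 S=0 W=1
Step 5 [EW]: N:wait,E:empty,S:wait,W:car7-GO | queues: N=0 E=0 S=0 W=0
Car 6 crosses at step 1

1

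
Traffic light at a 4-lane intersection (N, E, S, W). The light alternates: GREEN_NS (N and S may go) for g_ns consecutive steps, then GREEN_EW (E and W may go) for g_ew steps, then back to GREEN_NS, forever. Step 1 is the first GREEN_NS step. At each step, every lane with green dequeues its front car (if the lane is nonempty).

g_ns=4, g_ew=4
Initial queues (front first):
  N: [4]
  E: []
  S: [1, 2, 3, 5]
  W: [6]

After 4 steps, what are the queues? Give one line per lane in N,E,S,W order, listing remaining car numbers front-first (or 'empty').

Step 1 [NS]: N:car4-GO,E:wait,S:car1-GO,W:wait | queues: N=0 E=0 S=3 W=1
Step 2 [NS]: N:empty,E:wait,S:car2-GO,W:wait | queues: N=0 E=0 S=2 W=1
Step 3 [NS]: N:empty,E:wait,S:car3-GO,W:wait | queues: N=0 E=0 S=1 W=1
Step 4 [NS]: N:empty,E:wait,S:car5-GO,W:wait | queues: N=0 E=0 S=0 W=1

N: empty
E: empty
S: empty
W: 6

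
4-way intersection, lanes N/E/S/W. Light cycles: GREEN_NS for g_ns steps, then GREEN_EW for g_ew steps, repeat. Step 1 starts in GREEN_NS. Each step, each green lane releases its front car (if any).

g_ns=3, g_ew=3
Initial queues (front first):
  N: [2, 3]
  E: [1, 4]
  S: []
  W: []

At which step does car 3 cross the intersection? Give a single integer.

Step 1 [NS]: N:car2-GO,E:wait,S:empty,W:wait | queues: N=1 E=2 S=0 W=0
Step 2 [NS]: N:car3-GO,E:wait,S:empty,W:wait | queues: N=0 E=2 S=0 W=0
Step 3 [NS]: N:empty,E:wait,S:empty,W:wait | queues: N=0 E=2 S=0 W=0
Step 4 [EW]: N:wait,E:car1-GO,S:wait,W:empty | queues: N=0 E=1 S=0 W=0
Step 5 [EW]: N:wait,E:car4-GO,S:wait,W:empty | queues: N=0 E=0 S=0 W=0
Car 3 crosses at step 2

2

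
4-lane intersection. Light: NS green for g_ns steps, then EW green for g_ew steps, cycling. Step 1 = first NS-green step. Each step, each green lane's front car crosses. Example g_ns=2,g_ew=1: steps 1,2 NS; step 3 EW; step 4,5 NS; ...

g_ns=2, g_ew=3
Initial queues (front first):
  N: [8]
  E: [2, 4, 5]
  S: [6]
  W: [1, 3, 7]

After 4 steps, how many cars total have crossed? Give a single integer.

Answer: 6

Derivation:
Step 1 [NS]: N:car8-GO,E:wait,S:car6-GO,W:wait | queues: N=0 E=3 S=0 W=3
Step 2 [NS]: N:empty,E:wait,S:empty,W:wait | queues: N=0 E=3 S=0 W=3
Step 3 [EW]: N:wait,E:car2-GO,S:wait,W:car1-GO | queues: N=0 E=2 S=0 W=2
Step 4 [EW]: N:wait,E:car4-GO,S:wait,W:car3-GO | queues: N=0 E=1 S=0 W=1
Cars crossed by step 4: 6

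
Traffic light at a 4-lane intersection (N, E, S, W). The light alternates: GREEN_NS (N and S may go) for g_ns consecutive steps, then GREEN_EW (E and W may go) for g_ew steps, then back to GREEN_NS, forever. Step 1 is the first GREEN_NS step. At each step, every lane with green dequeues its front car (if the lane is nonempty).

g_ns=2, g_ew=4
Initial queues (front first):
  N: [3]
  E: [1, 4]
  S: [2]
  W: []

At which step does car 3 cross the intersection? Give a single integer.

Step 1 [NS]: N:car3-GO,E:wait,S:car2-GO,W:wait | queues: N=0 E=2 S=0 W=0
Step 2 [NS]: N:empty,E:wait,S:empty,W:wait | queues: N=0 E=2 S=0 W=0
Step 3 [EW]: N:wait,E:car1-GO,S:wait,W:empty | queues: N=0 E=1 S=0 W=0
Step 4 [EW]: N:wait,E:car4-GO,S:wait,W:empty | queues: N=0 E=0 S=0 W=0
Car 3 crosses at step 1

1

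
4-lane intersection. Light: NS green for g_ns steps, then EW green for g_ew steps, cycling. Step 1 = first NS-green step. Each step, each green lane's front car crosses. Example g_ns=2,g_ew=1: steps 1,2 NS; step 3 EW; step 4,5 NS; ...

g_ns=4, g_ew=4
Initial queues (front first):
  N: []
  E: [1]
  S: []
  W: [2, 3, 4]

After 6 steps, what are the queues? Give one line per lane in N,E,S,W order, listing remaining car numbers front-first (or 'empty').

Step 1 [NS]: N:empty,E:wait,S:empty,W:wait | queues: N=0 E=1 S=0 W=3
Step 2 [NS]: N:empty,E:wait,S:empty,W:wait | queues: N=0 E=1 S=0 W=3
Step 3 [NS]: N:empty,E:wait,S:empty,W:wait | queues: N=0 E=1 S=0 W=3
Step 4 [NS]: N:empty,E:wait,S:empty,W:wait | queues: N=0 E=1 S=0 W=3
Step 5 [EW]: N:wait,E:car1-GO,S:wait,W:car2-GO | queues: N=0 E=0 S=0 W=2
Step 6 [EW]: N:wait,E:empty,S:wait,W:car3-GO | queues: N=0 E=0 S=0 W=1

N: empty
E: empty
S: empty
W: 4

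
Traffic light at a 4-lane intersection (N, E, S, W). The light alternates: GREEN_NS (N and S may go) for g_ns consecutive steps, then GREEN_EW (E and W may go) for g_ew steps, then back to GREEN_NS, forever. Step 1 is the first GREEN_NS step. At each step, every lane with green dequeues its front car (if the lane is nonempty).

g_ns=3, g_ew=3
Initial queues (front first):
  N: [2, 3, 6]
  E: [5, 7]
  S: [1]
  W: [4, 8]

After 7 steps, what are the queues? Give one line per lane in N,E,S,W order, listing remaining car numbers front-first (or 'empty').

Step 1 [NS]: N:car2-GO,E:wait,S:car1-GO,W:wait | queues: N=2 E=2 S=0 W=2
Step 2 [NS]: N:car3-GO,E:wait,S:empty,W:wait | queues: N=1 E=2 S=0 W=2
Step 3 [NS]: N:car6-GO,E:wait,S:empty,W:wait | queues: N=0 E=2 S=0 W=2
Step 4 [EW]: N:wait,E:car5-GO,S:wait,W:car4-GO | queues: N=0 E=1 S=0 W=1
Step 5 [EW]: N:wait,E:car7-GO,S:wait,W:car8-GO | queues: N=0 E=0 S=0 W=0

N: empty
E: empty
S: empty
W: empty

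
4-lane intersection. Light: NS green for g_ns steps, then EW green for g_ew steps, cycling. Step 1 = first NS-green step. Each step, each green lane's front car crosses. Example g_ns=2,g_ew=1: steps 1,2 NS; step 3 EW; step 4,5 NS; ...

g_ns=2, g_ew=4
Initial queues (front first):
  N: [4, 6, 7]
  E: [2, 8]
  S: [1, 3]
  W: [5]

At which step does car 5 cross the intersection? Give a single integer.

Step 1 [NS]: N:car4-GO,E:wait,S:car1-GO,W:wait | queues: N=2 E=2 S=1 W=1
Step 2 [NS]: N:car6-GO,E:wait,S:car3-GO,W:wait | queues: N=1 E=2 S=0 W=1
Step 3 [EW]: N:wait,E:car2-GO,S:wait,W:car5-GO | queues: N=1 E=1 S=0 W=0
Step 4 [EW]: N:wait,E:car8-GO,S:wait,W:empty | queues: N=1 E=0 S=0 W=0
Step 5 [EW]: N:wait,E:empty,S:wait,W:empty | queues: N=1 E=0 S=0 W=0
Step 6 [EW]: N:wait,E:empty,S:wait,W:empty | queues: N=1 E=0 S=0 W=0
Step 7 [NS]: N:car7-GO,E:wait,S:empty,W:wait | queues: N=0 E=0 S=0 W=0
Car 5 crosses at step 3

3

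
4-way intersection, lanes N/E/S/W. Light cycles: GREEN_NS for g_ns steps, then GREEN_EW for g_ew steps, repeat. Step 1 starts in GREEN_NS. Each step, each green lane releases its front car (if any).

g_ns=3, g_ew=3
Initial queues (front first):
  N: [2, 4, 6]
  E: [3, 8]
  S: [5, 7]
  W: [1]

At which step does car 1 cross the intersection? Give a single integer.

Step 1 [NS]: N:car2-GO,E:wait,S:car5-GO,W:wait | queues: N=2 E=2 S=1 W=1
Step 2 [NS]: N:car4-GO,E:wait,S:car7-GO,W:wait | queues: N=1 E=2 S=0 W=1
Step 3 [NS]: N:car6-GO,E:wait,S:empty,W:wait | queues: N=0 E=2 S=0 W=1
Step 4 [EW]: N:wait,E:car3-GO,S:wait,W:car1-GO | queues: N=0 E=1 S=0 W=0
Step 5 [EW]: N:wait,E:car8-GO,S:wait,W:empty | queues: N=0 E=0 S=0 W=0
Car 1 crosses at step 4

4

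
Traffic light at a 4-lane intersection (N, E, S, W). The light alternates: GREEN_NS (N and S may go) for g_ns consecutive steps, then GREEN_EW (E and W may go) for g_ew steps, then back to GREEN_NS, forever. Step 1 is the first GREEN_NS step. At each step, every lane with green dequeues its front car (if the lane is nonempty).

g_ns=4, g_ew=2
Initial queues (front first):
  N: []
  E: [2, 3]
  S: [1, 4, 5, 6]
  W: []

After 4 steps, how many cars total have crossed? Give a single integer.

Answer: 4

Derivation:
Step 1 [NS]: N:empty,E:wait,S:car1-GO,W:wait | queues: N=0 E=2 S=3 W=0
Step 2 [NS]: N:empty,E:wait,S:car4-GO,W:wait | queues: N=0 E=2 S=2 W=0
Step 3 [NS]: N:empty,E:wait,S:car5-GO,W:wait | queues: N=0 E=2 S=1 W=0
Step 4 [NS]: N:empty,E:wait,S:car6-GO,W:wait | queues: N=0 E=2 S=0 W=0
Cars crossed by step 4: 4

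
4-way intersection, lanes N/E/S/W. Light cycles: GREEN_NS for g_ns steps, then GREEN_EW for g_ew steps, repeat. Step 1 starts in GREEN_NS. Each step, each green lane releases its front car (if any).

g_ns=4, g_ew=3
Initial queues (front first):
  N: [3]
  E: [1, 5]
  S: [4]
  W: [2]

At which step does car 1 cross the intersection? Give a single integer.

Step 1 [NS]: N:car3-GO,E:wait,S:car4-GO,W:wait | queues: N=0 E=2 S=0 W=1
Step 2 [NS]: N:empty,E:wait,S:empty,W:wait | queues: N=0 E=2 S=0 W=1
Step 3 [NS]: N:empty,E:wait,S:empty,W:wait | queues: N=0 E=2 S=0 W=1
Step 4 [NS]: N:empty,E:wait,S:empty,W:wait | queues: N=0 E=2 S=0 W=1
Step 5 [EW]: N:wait,E:car1-GO,S:wait,W:car2-GO | queues: N=0 E=1 S=0 W=0
Step 6 [EW]: N:wait,E:car5-GO,S:wait,W:empty | queues: N=0 E=0 S=0 W=0
Car 1 crosses at step 5

5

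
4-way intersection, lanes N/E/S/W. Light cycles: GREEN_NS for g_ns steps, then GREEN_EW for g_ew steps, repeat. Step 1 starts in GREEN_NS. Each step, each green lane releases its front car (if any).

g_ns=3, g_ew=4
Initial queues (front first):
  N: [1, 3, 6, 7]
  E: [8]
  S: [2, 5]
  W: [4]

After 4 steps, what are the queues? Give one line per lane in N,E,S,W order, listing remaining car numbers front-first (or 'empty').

Step 1 [NS]: N:car1-GO,E:wait,S:car2-GO,W:wait | queues: N=3 E=1 S=1 W=1
Step 2 [NS]: N:car3-GO,E:wait,S:car5-GO,W:wait | queues: N=2 E=1 S=0 W=1
Step 3 [NS]: N:car6-GO,E:wait,S:empty,W:wait | queues: N=1 E=1 S=0 W=1
Step 4 [EW]: N:wait,E:car8-GO,S:wait,W:car4-GO | queues: N=1 E=0 S=0 W=0

N: 7
E: empty
S: empty
W: empty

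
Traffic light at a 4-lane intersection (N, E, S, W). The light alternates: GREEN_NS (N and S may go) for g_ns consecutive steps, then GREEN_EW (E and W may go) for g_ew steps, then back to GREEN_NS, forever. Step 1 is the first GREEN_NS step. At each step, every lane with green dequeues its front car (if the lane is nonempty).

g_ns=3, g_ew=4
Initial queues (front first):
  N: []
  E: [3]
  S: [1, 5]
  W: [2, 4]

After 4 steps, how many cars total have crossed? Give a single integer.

Answer: 4

Derivation:
Step 1 [NS]: N:empty,E:wait,S:car1-GO,W:wait | queues: N=0 E=1 S=1 W=2
Step 2 [NS]: N:empty,E:wait,S:car5-GO,W:wait | queues: N=0 E=1 S=0 W=2
Step 3 [NS]: N:empty,E:wait,S:empty,W:wait | queues: N=0 E=1 S=0 W=2
Step 4 [EW]: N:wait,E:car3-GO,S:wait,W:car2-GO | queues: N=0 E=0 S=0 W=1
Cars crossed by step 4: 4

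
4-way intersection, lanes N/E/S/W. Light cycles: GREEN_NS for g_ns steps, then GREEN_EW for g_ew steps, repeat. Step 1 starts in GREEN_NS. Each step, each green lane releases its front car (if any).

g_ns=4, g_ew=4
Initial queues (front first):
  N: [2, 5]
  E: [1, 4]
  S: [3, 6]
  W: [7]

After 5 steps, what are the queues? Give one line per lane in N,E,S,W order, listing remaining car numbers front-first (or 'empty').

Step 1 [NS]: N:car2-GO,E:wait,S:car3-GO,W:wait | queues: N=1 E=2 S=1 W=1
Step 2 [NS]: N:car5-GO,E:wait,S:car6-GO,W:wait | queues: N=0 E=2 S=0 W=1
Step 3 [NS]: N:empty,E:wait,S:empty,W:wait | queues: N=0 E=2 S=0 W=1
Step 4 [NS]: N:empty,E:wait,S:empty,W:wait | queues: N=0 E=2 S=0 W=1
Step 5 [EW]: N:wait,E:car1-GO,S:wait,W:car7-GO | queues: N=0 E=1 S=0 W=0

N: empty
E: 4
S: empty
W: empty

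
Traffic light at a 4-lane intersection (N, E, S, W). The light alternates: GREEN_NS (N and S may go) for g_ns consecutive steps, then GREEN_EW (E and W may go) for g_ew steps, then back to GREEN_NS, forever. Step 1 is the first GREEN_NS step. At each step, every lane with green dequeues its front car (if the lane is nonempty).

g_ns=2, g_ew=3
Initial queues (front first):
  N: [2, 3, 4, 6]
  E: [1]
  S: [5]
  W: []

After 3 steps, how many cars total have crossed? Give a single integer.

Step 1 [NS]: N:car2-GO,E:wait,S:car5-GO,W:wait | queues: N=3 E=1 S=0 W=0
Step 2 [NS]: N:car3-GO,E:wait,S:empty,W:wait | queues: N=2 E=1 S=0 W=0
Step 3 [EW]: N:wait,E:car1-GO,S:wait,W:empty | queues: N=2 E=0 S=0 W=0
Cars crossed by step 3: 4

Answer: 4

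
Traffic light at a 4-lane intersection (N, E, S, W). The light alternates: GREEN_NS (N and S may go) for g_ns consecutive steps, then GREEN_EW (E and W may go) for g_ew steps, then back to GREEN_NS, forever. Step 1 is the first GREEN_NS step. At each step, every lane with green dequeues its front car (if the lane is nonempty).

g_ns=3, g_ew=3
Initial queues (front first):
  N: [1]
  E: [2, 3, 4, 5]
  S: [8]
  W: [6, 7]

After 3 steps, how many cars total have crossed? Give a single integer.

Step 1 [NS]: N:car1-GO,E:wait,S:car8-GO,W:wait | queues: N=0 E=4 S=0 W=2
Step 2 [NS]: N:empty,E:wait,S:empty,W:wait | queues: N=0 E=4 S=0 W=2
Step 3 [NS]: N:empty,E:wait,S:empty,W:wait | queues: N=0 E=4 S=0 W=2
Cars crossed by step 3: 2

Answer: 2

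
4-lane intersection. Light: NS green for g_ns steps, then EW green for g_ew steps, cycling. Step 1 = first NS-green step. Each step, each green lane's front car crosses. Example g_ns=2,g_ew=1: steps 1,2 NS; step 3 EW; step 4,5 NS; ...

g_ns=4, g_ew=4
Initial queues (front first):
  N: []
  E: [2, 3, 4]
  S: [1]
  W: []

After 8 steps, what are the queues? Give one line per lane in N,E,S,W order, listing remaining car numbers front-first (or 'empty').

Step 1 [NS]: N:empty,E:wait,S:car1-GO,W:wait | queues: N=0 E=3 S=0 W=0
Step 2 [NS]: N:empty,E:wait,S:empty,W:wait | queues: N=0 E=3 S=0 W=0
Step 3 [NS]: N:empty,E:wait,S:empty,W:wait | queues: N=0 E=3 S=0 W=0
Step 4 [NS]: N:empty,E:wait,S:empty,W:wait | queues: N=0 E=3 S=0 W=0
Step 5 [EW]: N:wait,E:car2-GO,S:wait,W:empty | queues: N=0 E=2 S=0 W=0
Step 6 [EW]: N:wait,E:car3-GO,S:wait,W:empty | queues: N=0 E=1 S=0 W=0
Step 7 [EW]: N:wait,E:car4-GO,S:wait,W:empty | queues: N=0 E=0 S=0 W=0

N: empty
E: empty
S: empty
W: empty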